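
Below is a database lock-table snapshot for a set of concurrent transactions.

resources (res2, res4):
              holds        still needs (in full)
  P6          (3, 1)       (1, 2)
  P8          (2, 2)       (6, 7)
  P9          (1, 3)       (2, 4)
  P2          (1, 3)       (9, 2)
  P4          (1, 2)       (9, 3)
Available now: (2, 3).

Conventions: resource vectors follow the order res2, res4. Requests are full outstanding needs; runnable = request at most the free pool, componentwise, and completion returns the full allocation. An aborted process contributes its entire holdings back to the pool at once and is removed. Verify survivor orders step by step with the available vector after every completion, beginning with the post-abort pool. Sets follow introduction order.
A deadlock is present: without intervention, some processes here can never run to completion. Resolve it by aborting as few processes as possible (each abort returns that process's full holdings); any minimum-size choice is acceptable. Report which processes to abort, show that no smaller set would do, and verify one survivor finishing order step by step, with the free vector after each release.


Minimum abort set: P2.
Key observation: the deadlocked P4 becomes finishable only because P2 released (1, 3); it completes at step 4 below.
Minimality: the empty abort set fails — the state is deadlocked as it stands.
One survivor order: P6, P8, P9, P4. Step-by-step check (post-abort pool first):
  pool = (3, 6)
  P6: need (1, 2) fits (3, 6); releases (3, 1), pool now (6, 7)
  P8: need (6, 7) fits (6, 7); releases (2, 2), pool now (8, 9)
  P9: need (2, 4) fits (8, 9); releases (1, 3), pool now (9, 12)
  P4: need (9, 3) fits (9, 12); releases (1, 2), pool now (10, 14)


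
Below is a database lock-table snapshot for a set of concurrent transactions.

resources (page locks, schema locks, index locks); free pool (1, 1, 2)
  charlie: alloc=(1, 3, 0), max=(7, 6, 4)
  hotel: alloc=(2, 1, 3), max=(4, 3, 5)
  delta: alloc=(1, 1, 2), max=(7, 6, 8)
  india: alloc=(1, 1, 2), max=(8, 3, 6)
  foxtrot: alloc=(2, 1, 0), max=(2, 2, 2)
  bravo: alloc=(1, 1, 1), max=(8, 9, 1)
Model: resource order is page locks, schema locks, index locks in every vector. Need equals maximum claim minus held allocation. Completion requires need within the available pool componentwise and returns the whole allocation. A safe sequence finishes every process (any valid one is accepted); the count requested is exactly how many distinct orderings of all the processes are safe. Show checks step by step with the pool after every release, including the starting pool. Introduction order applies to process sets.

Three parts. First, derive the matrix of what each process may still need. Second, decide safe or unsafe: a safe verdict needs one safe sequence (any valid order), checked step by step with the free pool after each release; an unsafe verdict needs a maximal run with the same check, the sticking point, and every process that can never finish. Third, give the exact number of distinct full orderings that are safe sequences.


(1) Outstanding need per process (order page locks, schema locks, index locks):
  charlie: (6, 3, 4)
  hotel: (2, 2, 2)
  delta: (6, 5, 6)
  india: (7, 2, 4)
  foxtrot: (0, 1, 2)
  bravo: (7, 8, 0)
(2) The state is UNSAFE.
Key observation: the wall is page locks: completing foxtrot, hotel brings the pool only to (5, 3, 5), and all the rest need more.
The run foxtrot, hotel cannot be extended any further. Check, step by step:
  pool = (1, 1, 2)
  foxtrot needs (0, 1, 2) <= (1, 1, 2) -> finishes; pool += (2, 1, 0) = (3, 2, 2)
  hotel needs (2, 2, 2) <= (3, 2, 2) -> finishes; pool += (2, 1, 3) = (5, 3, 5)
  charlie cannot run: need (6, 3, 4) vs free (5, 3, 5) (insufficient page locks)
  delta cannot run: need (6, 5, 6) vs free (5, 3, 5) (insufficient page locks, schema locks and index locks)
  india cannot run: need (7, 2, 4) vs free (5, 3, 5) (insufficient page locks)
  bravo cannot run: need (7, 8, 0) vs free (5, 3, 5) (insufficient page locks and schema locks)
Never able to finish: charlie, delta, india and bravo.
(3) Precisely 0 of the possible complete orderings are safe sequences.


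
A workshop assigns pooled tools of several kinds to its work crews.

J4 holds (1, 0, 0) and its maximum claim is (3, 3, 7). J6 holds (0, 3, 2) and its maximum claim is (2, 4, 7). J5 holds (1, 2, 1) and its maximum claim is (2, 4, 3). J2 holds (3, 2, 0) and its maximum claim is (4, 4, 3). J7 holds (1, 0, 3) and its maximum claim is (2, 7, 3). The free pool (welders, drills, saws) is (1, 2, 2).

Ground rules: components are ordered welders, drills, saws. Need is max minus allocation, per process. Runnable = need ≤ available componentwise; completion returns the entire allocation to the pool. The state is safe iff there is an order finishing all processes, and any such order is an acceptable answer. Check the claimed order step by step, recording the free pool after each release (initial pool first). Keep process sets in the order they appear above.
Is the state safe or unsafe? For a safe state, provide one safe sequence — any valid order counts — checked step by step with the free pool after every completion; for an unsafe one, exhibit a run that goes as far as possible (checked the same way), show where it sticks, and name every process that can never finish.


UNSAFE.
Key observation: after J5, J2 the pool peaks at (5, 6, 3), and each blocked process is short somewhere: J4 on saws; J6 on saws; J7 on drills.
The run J5, J2 cannot be extended any further. Verifying each step:
  pool = (1, 2, 2)
  run J5 (needs (1, 2, 2), free (1, 2, 2)); after release of (1, 2, 1) the pool is (2, 4, 3)
  run J2 (needs (1, 2, 3), free (2, 4, 3)); after release of (3, 2, 0) the pool is (5, 6, 3)
  J4 still needs (2, 3, 7) but only (5, 6, 3) is free — short on saws
  J6 still needs (2, 1, 5) but only (5, 6, 3) is free — short on saws
  J7 still needs (1, 7, 0) but only (5, 6, 3) is free — short on drills
Never able to finish: J4, J6 and J7.


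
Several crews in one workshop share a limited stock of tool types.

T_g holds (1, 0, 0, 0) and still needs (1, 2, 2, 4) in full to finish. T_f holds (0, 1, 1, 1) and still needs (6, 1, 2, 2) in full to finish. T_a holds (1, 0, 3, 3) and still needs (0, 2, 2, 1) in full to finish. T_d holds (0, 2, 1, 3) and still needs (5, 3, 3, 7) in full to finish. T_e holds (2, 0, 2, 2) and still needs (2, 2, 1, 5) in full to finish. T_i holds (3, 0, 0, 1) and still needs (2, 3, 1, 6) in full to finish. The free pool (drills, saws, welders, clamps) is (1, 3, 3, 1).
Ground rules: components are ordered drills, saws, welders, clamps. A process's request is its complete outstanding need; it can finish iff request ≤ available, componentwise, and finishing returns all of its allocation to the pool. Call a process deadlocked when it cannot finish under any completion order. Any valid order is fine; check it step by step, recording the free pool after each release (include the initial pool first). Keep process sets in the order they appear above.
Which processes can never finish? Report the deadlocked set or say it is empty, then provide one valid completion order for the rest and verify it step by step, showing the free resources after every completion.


Deadlocked: T_f, T_d, T_e and T_i.
Key observation: after T_a, T_g the pool peaks at (3, 3, 6, 4), and each blocked process is short somewhere: T_f on drills; T_d on drills, clamps; T_e on clamps; T_i on clamps.
The rest can finish in the order T_a, T_g. Walking it through:
  pool = (1, 3, 3, 1)
  T_a: need (0, 2, 2, 1) fits (1, 3, 3, 1); releases (1, 0, 3, 3), pool now (2, 3, 6, 4)
  T_g: need (1, 2, 2, 4) fits (2, 3, 6, 4); releases (1, 0, 0, 0), pool now (3, 3, 6, 4)
The blocked processes can never fit:
  T_f still needs (6, 1, 2, 2) but only (3, 3, 6, 4) is free — short on drills
  T_d still needs (5, 3, 3, 7) but only (3, 3, 6, 4) is free — short on drills and clamps
  T_e still needs (2, 2, 1, 5) but only (3, 3, 6, 4) is free — short on clamps
  T_i still needs (2, 3, 1, 6) but only (3, 3, 6, 4) is free — short on clamps


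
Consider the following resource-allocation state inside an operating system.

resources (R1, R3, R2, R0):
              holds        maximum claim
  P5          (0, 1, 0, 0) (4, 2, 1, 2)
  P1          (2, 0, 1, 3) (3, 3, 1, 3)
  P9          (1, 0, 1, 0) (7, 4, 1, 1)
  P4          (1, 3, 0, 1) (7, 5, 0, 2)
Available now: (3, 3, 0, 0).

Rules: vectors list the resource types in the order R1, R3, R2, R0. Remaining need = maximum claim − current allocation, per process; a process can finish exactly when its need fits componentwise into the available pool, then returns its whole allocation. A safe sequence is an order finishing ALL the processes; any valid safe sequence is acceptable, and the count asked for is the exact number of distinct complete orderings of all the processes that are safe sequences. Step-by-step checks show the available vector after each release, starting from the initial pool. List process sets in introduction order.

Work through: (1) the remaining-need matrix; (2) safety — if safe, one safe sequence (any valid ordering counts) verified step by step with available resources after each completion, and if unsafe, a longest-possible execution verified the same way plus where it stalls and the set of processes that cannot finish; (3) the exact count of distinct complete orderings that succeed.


(1) Need matrix, components ordered R1, R3, R2, R0:
  P5: (4, 1, 1, 2)
  P1: (1, 3, 0, 0)
  P9: (6, 4, 0, 1)
  P4: (6, 2, 0, 1)
(2) UNSAFE — no complete ordering exists.
Key observation: the pool after P1, P5 is (5, 4, 1, 3); every surviving request exceeds it in R1, so progress ends there.
A maximal execution: P1, P5 — then nothing else fits. Check, step by step:
  pool = (3, 3, 0, 0)
  P1 needs (1, 3, 0, 0) <= (3, 3, 0, 0) -> finishes; pool += (2, 0, 1, 3) = (5, 3, 1, 3)
  P5 needs (4, 1, 1, 2) <= (5, 3, 1, 3) -> finishes; pool += (0, 1, 0, 0) = (5, 4, 1, 3)
  P9 still needs (6, 4, 0, 1) but only (5, 4, 1, 3) is free — short on R1
  P4 still needs (6, 2, 0, 1) but only (5, 4, 1, 3) is free — short on R1
Processes that can never finish: P9 and P4.
(3) Exactly 0 of the possible complete orderings are safe sequences.


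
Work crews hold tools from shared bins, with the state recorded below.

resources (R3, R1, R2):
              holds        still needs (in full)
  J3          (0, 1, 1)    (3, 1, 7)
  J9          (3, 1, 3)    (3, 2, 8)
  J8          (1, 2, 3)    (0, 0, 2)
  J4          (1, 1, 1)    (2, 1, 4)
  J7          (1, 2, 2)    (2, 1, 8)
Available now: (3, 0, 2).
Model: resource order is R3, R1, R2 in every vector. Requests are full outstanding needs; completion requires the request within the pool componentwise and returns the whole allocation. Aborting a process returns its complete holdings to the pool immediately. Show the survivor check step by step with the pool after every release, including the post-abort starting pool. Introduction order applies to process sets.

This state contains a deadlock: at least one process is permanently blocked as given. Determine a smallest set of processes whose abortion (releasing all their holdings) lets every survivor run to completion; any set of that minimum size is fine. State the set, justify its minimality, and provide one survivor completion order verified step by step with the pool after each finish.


Minimum abort set: J7.
Key observation: no ordering could ever have run J3 before the abort of J7; with (1, 2, 2) back in the pool it fits at step 2.
No smaller set exists: with zero aborts the deadlock remains.
Survivors finish in the order: J8, J3, J4, J9. Verifying each step (pool after the aborts first):
  pool = (4, 2, 4)
  J8 needs (0, 0, 2) <= (4, 2, 4) -> finishes; pool += (1, 2, 3) = (5, 4, 7)
  J3 needs (3, 1, 7) <= (5, 4, 7) -> finishes; pool += (0, 1, 1) = (5, 5, 8)
  J4 needs (2, 1, 4) <= (5, 5, 8) -> finishes; pool += (1, 1, 1) = (6, 6, 9)
  J9 needs (3, 2, 8) <= (6, 6, 9) -> finishes; pool += (3, 1, 3) = (9, 7, 12)


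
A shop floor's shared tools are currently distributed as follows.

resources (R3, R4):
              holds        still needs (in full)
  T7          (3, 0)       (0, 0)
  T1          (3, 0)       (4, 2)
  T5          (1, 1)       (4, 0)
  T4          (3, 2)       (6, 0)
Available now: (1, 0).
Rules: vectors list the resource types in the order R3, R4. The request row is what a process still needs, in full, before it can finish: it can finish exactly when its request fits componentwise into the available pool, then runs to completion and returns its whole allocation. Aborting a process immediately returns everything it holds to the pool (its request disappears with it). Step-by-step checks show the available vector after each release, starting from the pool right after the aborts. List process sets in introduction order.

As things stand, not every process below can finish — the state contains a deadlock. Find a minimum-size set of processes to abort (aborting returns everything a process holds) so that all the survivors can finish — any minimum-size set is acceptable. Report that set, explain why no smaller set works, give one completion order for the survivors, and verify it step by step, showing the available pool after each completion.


The answer: abort T4.
Key observation: T1 was stuck for good until T4 gave back (3, 2); in the order shown it finishes at step 2.
Why nothing smaller works: aborting no one leaves the state deadlocked as given.
One survivor order: T5, T1, T7. Check, step by step (post-abort pool first):
  pool = (4, 2)
  T5 needs (4, 0) <= (4, 2) -> finishes; pool += (1, 1) = (5, 3)
  T1 needs (4, 2) <= (5, 3) -> finishes; pool += (3, 0) = (8, 3)
  T7 needs (0, 0) <= (8, 3) -> finishes; pool += (3, 0) = (11, 3)


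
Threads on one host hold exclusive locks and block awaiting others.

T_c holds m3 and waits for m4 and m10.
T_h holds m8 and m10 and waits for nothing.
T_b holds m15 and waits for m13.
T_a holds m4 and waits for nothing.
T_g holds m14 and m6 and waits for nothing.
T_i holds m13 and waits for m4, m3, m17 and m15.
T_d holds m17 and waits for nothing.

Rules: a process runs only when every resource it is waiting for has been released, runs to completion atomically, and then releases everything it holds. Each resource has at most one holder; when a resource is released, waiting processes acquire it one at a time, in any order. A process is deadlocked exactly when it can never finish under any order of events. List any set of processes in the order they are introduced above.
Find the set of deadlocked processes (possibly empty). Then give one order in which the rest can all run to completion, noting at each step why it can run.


The deadlocked set is T_b and T_i.
Key observation: the wait chain closes on itself along T_b -> T_i -> T_b; no other process is dragged down with it.
One completion order for the rest: T_g, T_h, T_a, T_c, T_d.
Walking it through:
  run T_g (it waits on nothing); releases m14 and m6
  run T_h (it waits on nothing); releases m8 and m10
  run T_a (it waits on nothing); releases m4
  run T_c (all its waits — m4 and m10 — are resolved); releases m3
  run T_d (it waits on nothing); releases m17


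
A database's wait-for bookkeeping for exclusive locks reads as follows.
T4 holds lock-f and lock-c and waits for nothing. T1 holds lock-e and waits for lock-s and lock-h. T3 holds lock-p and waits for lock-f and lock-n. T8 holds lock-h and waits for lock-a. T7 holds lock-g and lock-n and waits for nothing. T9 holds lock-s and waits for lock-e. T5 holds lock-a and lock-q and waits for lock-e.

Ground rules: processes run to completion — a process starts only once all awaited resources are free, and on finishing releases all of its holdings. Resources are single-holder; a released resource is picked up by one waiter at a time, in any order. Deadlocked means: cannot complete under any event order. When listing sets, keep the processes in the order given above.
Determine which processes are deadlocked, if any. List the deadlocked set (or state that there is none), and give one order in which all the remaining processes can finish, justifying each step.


Deadlocked set: T1, T8, T9 and T5.
Key observation: the waits loop around T1 -> T8 -> T5 -> T1 with no way out; T9 is caught in further circular waits.
A valid finishing order for the others: T7, T4, T3.
Verifying each step:
  T7: no waits; runs immediately, freeing lock-g and lock-n
  T4: no waits; runs immediately, freeing lock-f and lock-c
  T3: everything it awaited (lock-f and lock-n) is free; runs, freeing lock-p


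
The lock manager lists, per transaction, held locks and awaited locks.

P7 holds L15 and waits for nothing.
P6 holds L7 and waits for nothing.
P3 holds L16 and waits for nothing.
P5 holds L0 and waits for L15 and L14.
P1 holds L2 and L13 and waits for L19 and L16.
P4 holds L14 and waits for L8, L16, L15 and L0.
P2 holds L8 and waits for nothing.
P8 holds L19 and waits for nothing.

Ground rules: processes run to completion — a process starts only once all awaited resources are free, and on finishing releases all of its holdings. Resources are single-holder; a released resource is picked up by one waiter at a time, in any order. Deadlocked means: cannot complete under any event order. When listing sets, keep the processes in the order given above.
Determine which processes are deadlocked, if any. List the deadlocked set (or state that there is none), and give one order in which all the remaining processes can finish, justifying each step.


Deadlocked set: P5 and P4.
Key observation: the cycle P5 -> P4 -> P5 can never break — each member waits on the next; no other process is dragged down with it.
The rest can finish in the order P2, P3, P6, P8, P1, P7.
Walking it through:
  run P2 (it waits on nothing); releases L8
  run P3 (it waits on nothing); releases L16
  run P6 (it waits on nothing); releases L7
  run P8 (it waits on nothing); releases L19
  P1 waits on L19 and L16 — all released -> runs and releases L2 and L13
  run P7 (it waits on nothing); releases L15


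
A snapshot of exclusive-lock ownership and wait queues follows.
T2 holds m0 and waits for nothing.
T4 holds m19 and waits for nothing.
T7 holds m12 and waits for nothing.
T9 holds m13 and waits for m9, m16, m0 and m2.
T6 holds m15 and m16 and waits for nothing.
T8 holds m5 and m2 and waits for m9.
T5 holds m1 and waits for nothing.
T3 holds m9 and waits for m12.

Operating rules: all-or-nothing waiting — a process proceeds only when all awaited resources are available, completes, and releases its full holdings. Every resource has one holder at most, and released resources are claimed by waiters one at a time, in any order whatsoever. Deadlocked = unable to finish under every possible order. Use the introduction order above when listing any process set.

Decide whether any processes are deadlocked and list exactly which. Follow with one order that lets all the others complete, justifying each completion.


Nothing here is deadlocked.
Key observation: the waits form no ring: some process can always run, and its releases unblock the others one by one.
The rest can finish in the order T7, T5, T2, T3, T8, T6, T4, T9.
Check, step by step:
  T7: no waits; runs immediately, freeing m12
  T5: no waits; runs immediately, freeing m1
  T2: no waits; runs immediately, freeing m0
  T3: everything it awaited (m12) is free; runs, freeing m9
  T8: everything it awaited (m9) is free; runs, freeing m5 and m2
  T6: no waits; runs immediately, freeing m15 and m16
  T4: no waits; runs immediately, freeing m19
  T9: everything it awaited (m9, m16, m0 and m2) is free; runs, freeing m13


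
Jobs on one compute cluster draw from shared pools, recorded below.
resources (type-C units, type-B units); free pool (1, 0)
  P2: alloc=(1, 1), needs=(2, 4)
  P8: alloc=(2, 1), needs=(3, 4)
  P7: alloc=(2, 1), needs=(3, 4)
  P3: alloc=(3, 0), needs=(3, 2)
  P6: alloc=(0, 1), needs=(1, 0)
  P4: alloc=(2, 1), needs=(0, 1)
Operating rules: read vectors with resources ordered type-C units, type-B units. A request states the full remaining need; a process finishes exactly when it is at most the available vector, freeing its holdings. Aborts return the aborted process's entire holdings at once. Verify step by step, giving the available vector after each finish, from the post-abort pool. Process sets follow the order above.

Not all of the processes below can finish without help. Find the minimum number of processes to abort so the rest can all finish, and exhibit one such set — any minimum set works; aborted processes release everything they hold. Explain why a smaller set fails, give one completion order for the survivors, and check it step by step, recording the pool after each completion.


Minimum abort set: P8 and P7.
Key observation: P2 could never have finished before the abort; with (4, 2) returned by P8 and P7, it fits at step 4.
Why nothing smaller works — every single abort fails: P2 alone leaves P8 blocked (short on type-B units); P8 alone leaves P2 blocked (short on type-B units); P7 alone leaves P2 blocked (short on type-B units); P3 alone leaves P2 blocked (short on type-B units); P6 alone leaves P2 blocked (short on type-B units); P4 alone leaves P2 blocked (short on type-B units).
The survivors complete as P6, P3, P4, P2. Verifying each step (starting from the post-abort pool):
  pool = (5, 2)
  P6 needs (1, 0) <= (5, 2) -> finishes; pool += (0, 1) = (5, 3)
  P3 needs (3, 2) <= (5, 3) -> finishes; pool += (3, 0) = (8, 3)
  P4 needs (0, 1) <= (8, 3) -> finishes; pool += (2, 1) = (10, 4)
  P2 needs (2, 4) <= (10, 4) -> finishes; pool += (1, 1) = (11, 5)


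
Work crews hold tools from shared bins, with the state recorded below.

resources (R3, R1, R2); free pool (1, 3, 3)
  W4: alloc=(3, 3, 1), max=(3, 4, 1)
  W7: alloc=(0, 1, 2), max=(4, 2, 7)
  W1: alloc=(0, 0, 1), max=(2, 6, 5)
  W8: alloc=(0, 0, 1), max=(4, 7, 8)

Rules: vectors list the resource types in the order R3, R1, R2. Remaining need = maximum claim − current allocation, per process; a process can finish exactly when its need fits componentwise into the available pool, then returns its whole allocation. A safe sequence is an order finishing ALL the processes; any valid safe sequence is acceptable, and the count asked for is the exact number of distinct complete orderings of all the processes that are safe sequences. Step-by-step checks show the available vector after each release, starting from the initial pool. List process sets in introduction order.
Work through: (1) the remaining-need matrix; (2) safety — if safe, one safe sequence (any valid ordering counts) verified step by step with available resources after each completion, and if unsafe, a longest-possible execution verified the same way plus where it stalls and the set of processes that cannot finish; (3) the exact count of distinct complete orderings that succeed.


(1) Outstanding need per process (order R3, R1, R2):
  W4: (0, 1, 0)
  W7: (4, 1, 5)
  W1: (2, 6, 4)
  W8: (4, 7, 7)
(2) SAFE. One safe sequence: W4, W1, W7, W8.
Key observation: the order's first zero-slack moment is W1 ((2, 6, 4) needed, (4, 6, 4) free — a requested resource with nothing to spare).
Check, step by step:
  pool = (1, 3, 3)
  W4 needs (0, 1, 0) <= (1, 3, 3) -> finishes; pool += (3, 3, 1) = (4, 6, 4)
  W1 needs (2, 6, 4) <= (4, 6, 4) -> finishes; pool += (0, 0, 1) = (4, 6, 5)
  W7 needs (4, 1, 5) <= (4, 6, 5) -> finishes; pool += (0, 1, 2) = (4, 7, 7)
  W8 needs (4, 7, 7) <= (4, 7, 7) -> finishes; pool += (0, 0, 1) = (4, 7, 8)
(3) Exactly 1 of the possible complete orderings is a safe sequence.


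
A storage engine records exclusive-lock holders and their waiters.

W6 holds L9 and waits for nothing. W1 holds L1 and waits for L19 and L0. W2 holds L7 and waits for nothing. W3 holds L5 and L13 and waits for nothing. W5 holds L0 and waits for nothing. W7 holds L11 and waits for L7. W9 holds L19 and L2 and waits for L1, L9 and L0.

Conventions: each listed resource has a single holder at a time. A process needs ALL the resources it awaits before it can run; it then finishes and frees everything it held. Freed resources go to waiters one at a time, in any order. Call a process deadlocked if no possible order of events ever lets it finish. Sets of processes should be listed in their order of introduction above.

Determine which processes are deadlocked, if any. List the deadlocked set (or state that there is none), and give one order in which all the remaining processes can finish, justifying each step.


The deadlocked set is W1 and W9.
Key observation: W1 -> W9 -> W1 is a circular wait — nothing in it can go first; no other process is dragged down with it.
The rest can finish in the order W3, W2, W6, W5, W7.
Verifying each step:
  W3 waits on nothing -> runs at once and releases L5 and L13
  W2 waits on nothing -> runs at once and releases L7
  W6 waits on nothing -> runs at once and releases L9
  W5 waits on nothing -> runs at once and releases L0
  run W7 (all its waits — L7 — are resolved); releases L11


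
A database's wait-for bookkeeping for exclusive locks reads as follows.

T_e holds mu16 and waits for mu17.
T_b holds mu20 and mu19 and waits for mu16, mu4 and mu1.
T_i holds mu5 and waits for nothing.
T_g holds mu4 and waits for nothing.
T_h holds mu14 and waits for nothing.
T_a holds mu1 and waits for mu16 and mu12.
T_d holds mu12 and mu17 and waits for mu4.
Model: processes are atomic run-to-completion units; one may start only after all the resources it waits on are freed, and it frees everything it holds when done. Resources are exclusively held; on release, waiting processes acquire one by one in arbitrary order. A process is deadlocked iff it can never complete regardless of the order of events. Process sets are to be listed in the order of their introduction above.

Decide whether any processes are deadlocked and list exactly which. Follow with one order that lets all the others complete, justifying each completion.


Nothing here is deadlocked.
Key observation: no waiting chain loops back on itself — every chain ends at a process that waits on nothing, so everyone eventually runs.
A valid finishing order for the others: T_g, T_d, T_e, T_i, T_h, T_a, T_b.
Check, step by step:
  T_g waits on nothing -> runs at once and releases mu4
  T_d: everything it awaited (mu4) is free; runs, freeing mu12 and mu17
  T_e: everything it awaited (mu17) is free; runs, freeing mu16
  T_i waits on nothing -> runs at once and releases mu5
  T_h waits on nothing -> runs at once and releases mu14
  T_a: everything it awaited (mu16 and mu12) is free; runs, freeing mu1
  T_b: everything it awaited (mu16, mu4 and mu1) is free; runs, freeing mu20 and mu19


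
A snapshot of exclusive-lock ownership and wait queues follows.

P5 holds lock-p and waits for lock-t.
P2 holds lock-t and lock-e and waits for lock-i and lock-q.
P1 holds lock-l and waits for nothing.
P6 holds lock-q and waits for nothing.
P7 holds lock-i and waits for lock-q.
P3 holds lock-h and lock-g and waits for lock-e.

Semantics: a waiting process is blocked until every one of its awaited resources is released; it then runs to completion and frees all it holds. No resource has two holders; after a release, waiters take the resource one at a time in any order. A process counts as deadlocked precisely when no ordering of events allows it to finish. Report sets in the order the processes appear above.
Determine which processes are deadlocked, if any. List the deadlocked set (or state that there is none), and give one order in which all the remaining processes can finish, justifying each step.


The deadlocked set is empty.
Key observation: the waits form no ring: some process can always run, and its releases unblock the others one by one.
A valid finishing order for the others: P6, P7, P2, P1, P3, P5.
Verifying each step:
  run P6 (it waits on nothing); releases lock-q
  run P7 (all its waits — lock-q — are resolved); releases lock-i
  run P2 (all its waits — lock-i and lock-q — are resolved); releases lock-t and lock-e
  run P1 (it waits on nothing); releases lock-l
  run P3 (all its waits — lock-e — are resolved); releases lock-h and lock-g
  run P5 (all its waits — lock-t — are resolved); releases lock-p


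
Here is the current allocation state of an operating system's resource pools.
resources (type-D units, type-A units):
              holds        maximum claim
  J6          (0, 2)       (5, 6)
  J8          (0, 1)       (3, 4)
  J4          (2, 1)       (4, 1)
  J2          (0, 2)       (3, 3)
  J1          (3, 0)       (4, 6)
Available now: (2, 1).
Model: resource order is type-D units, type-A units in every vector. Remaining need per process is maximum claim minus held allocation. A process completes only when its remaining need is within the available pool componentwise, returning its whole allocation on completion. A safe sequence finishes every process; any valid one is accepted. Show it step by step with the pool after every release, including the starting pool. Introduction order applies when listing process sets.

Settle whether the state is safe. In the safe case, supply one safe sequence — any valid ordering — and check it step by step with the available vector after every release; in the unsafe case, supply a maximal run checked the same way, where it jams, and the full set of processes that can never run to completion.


The state is UNSAFE.
Key observation: after J4, J2, J8 the pool peaks at (4, 5), and each blocked process is short somewhere: J6 on type-D units; J1 on type-A units.
The run J4, J2, J8 cannot be extended any further. Walking it through:
  pool = (2, 1)
  run J4 (needs (2, 0), free (2, 1)); after release of (2, 1) the pool is (4, 2)
  run J2 (needs (3, 1), free (4, 2)); after release of (0, 2) the pool is (4, 4)
  run J8 (needs (3, 3), free (4, 4)); after release of (0, 1) the pool is (4, 5)
  blocked: J6 wants (5, 4), pool (4, 5) — not enough type-D units
  blocked: J1 wants (1, 6), pool (4, 5) — not enough type-A units
Processes that can never finish: J6 and J1.


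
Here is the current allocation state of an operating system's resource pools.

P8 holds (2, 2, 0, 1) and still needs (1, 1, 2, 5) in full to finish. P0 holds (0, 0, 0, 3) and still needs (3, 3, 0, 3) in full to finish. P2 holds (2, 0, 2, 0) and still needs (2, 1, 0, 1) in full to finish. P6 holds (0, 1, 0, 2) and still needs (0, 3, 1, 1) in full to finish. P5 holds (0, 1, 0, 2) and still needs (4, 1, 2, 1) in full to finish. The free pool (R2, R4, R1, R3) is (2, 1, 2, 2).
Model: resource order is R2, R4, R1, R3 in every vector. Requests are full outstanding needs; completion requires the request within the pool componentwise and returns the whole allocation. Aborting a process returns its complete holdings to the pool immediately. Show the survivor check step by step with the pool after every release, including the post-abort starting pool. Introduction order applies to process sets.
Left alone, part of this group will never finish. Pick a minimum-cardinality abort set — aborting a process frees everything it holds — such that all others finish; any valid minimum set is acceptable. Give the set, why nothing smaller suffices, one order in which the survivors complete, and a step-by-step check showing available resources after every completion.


Abort P6.
Key observation: P8 could never have finished before the abort; with (0, 1, 0, 2) returned by P6, it fits at step 3.
Minimality: the empty abort set fails — the state is deadlocked as it stands.
One survivor order: P2, P5, P8, P0. Walking it through (post-abort pool first):
  pool = (2, 2, 2, 4)
  P2 needs (2, 1, 0, 1) <= (2, 2, 2, 4) -> finishes; pool += (2, 0, 2, 0) = (4, 2, 4, 4)
  P5 needs (4, 1, 2, 1) <= (4, 2, 4, 4) -> finishes; pool += (0, 1, 0, 2) = (4, 3, 4, 6)
  P8 needs (1, 1, 2, 5) <= (4, 3, 4, 6) -> finishes; pool += (2, 2, 0, 1) = (6, 5, 4, 7)
  P0 needs (3, 3, 0, 3) <= (6, 5, 4, 7) -> finishes; pool += (0, 0, 0, 3) = (6, 5, 4, 10)


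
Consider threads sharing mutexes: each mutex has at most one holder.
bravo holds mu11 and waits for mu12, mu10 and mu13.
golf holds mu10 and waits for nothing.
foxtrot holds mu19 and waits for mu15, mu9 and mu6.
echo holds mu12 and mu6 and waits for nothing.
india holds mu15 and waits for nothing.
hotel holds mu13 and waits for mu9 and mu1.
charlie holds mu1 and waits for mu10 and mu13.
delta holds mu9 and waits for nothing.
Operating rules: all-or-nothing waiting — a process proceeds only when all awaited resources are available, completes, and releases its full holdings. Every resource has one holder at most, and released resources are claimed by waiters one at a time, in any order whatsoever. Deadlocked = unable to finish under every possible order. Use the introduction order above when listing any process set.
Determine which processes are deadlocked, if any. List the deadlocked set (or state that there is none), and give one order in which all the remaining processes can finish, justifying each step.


Deadlocked set: bravo, hotel and charlie.
Key observation: hotel -> charlie -> hotel is a circular wait — nothing in it can go first; bravo waits into the deadlock from upstream.
A valid finishing order for the others: india, echo, golf, delta, foxtrot.
Check, step by step:
  india: no waits; runs immediately, freeing mu15
  echo: no waits; runs immediately, freeing mu12 and mu6
  golf: no waits; runs immediately, freeing mu10
  delta: no waits; runs immediately, freeing mu9
  foxtrot: everything it awaited (mu15, mu9 and mu6) is free; runs, freeing mu19


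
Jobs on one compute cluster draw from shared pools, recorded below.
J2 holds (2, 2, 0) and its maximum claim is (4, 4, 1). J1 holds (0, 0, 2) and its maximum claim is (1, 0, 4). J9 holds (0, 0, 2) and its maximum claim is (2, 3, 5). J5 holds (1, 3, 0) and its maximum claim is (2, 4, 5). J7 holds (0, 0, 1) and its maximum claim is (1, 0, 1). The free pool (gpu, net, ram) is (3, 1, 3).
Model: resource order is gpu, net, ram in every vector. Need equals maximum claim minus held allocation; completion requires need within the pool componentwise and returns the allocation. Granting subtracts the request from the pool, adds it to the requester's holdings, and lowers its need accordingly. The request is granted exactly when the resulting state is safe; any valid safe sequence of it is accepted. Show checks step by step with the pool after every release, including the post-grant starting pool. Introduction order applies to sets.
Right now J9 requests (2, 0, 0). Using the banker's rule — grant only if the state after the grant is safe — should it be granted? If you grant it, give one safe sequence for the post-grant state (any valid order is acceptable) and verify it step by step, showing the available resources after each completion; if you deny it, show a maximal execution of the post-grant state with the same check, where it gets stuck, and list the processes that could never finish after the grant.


GRANT — the state after the grant stays safe, e.g. via J7, J1, J5, J2, J9.
Key observation: even at the reduced pool (1, 1, 3), J7 fits immediately, so safety survives the grant.
Check on the post-grant state, step by step:
  pool = (1, 1, 3)
  run J7 (needs (1, 0, 0), free (1, 1, 3)); after release of (0, 0, 1) the pool is (1, 1, 4)
  run J1 (needs (1, 0, 2), free (1, 1, 4)); after release of (0, 0, 2) the pool is (1, 1, 6)
  run J5 (needs (1, 1, 5), free (1, 1, 6)); after release of (1, 3, 0) the pool is (2, 4, 6)
  run J2 (needs (2, 2, 1), free (2, 4, 6)); after release of (2, 2, 0) the pool is (4, 6, 6)
  run J9 (needs (0, 3, 3), free (4, 6, 6)); after release of (2, 0, 2) the pool is (6, 6, 8)


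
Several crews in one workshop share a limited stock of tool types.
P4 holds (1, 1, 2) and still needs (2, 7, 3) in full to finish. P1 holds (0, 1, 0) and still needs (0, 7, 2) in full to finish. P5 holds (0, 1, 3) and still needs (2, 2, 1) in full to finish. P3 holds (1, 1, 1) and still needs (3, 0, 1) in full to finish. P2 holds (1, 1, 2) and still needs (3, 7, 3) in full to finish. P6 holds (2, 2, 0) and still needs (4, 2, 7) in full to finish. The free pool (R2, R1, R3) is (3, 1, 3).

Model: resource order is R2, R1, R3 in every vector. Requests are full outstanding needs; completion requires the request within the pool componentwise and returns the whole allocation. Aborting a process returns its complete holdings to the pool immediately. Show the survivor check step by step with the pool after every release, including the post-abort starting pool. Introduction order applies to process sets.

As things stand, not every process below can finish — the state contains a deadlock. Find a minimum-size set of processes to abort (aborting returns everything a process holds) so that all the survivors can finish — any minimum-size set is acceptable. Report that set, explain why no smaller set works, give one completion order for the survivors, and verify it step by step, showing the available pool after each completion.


Abort P4 and P1.
Key observation: the returned (1, 2, 2) from P4 and P1 is what brings P2 — unrunnable before, under any order — into play at step 4.
No one abort is enough; case by case: P4 alone leaves P1 blocked (short on R1); P1 alone leaves P4 blocked (short on R1); P5 alone leaves P4 blocked (short on R1); P3 alone leaves P4 blocked (short on R1); P2 alone leaves P4 blocked (short on R1); P6 alone leaves P4 blocked (short on R1).
Survivors finish in the order: P5, P6, P3, P2. Check, step by step (pool after the aborts first):
  pool = (4, 3, 5)
  P5 needs (2, 2, 1) <= (4, 3, 5) -> finishes; pool += (0, 1, 3) = (4, 4, 8)
  P6 needs (4, 2, 7) <= (4, 4, 8) -> finishes; pool += (2, 2, 0) = (6, 6, 8)
  P3 needs (3, 0, 1) <= (6, 6, 8) -> finishes; pool += (1, 1, 1) = (7, 7, 9)
  P2 needs (3, 7, 3) <= (7, 7, 9) -> finishes; pool += (1, 1, 2) = (8, 8, 11)


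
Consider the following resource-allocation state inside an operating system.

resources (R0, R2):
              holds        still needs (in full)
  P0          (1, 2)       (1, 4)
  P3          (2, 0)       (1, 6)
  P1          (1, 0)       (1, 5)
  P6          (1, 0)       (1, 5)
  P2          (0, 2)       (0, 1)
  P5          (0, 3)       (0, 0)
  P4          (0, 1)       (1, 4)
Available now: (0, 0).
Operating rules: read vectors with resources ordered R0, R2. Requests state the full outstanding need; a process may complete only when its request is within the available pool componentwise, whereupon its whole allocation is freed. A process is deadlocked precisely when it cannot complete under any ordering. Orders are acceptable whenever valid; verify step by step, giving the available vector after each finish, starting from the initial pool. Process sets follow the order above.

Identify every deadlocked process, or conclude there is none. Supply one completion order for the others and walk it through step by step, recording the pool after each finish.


Deadlocked set: P0, P3, P1, P6 and P4.
Key observation: the wall is R0: completing P5, P2 brings the pool only to (0, 5), and all the rest need more.
A valid finishing order for the others: P5, P2. Walking it through:
  pool = (0, 0)
  P5 needs (0, 0) <= (0, 0) -> finishes; pool += (0, 3) = (0, 3)
  P2 needs (0, 1) <= (0, 3) -> finishes; pool += (0, 2) = (0, 5)
None of the blocked processes ever fits:
  P0 cannot run: need (1, 4) vs free (0, 5) (insufficient R0)
  P3 cannot run: need (1, 6) vs free (0, 5) (insufficient R0 and R2)
  P1 cannot run: need (1, 5) vs free (0, 5) (insufficient R0)
  P6 cannot run: need (1, 5) vs free (0, 5) (insufficient R0)
  P4 cannot run: need (1, 4) vs free (0, 5) (insufficient R0)


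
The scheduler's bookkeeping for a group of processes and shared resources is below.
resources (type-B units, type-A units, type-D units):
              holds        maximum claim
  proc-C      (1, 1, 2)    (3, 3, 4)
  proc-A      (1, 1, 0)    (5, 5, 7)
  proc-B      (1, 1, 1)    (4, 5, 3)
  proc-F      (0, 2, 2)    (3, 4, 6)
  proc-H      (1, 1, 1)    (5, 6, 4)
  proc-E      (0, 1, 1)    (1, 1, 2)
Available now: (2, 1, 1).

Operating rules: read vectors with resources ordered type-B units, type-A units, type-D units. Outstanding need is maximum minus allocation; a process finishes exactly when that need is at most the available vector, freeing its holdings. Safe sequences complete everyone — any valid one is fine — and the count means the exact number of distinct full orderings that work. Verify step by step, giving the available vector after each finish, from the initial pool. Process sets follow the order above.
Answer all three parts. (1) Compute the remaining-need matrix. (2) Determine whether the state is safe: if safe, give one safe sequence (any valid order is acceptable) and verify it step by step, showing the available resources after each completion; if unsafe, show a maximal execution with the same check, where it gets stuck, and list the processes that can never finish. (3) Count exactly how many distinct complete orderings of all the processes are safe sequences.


(1) Outstanding need per process (order type-B units, type-A units, type-D units):
  proc-C: (2, 2, 2)
  proc-A: (4, 4, 7)
  proc-B: (3, 4, 2)
  proc-F: (3, 2, 4)
  proc-H: (4, 5, 3)
  proc-E: (1, 0, 1)
(2) The state is SAFE; one workable sequence: proc-E, proc-C, proc-F, proc-B, proc-H, proc-A.
Key observation: proc-E marks the first exact bind of the order: its need (1, 0, 1) fits the free (2, 1, 1) with zero slack on a requested resource.
Walking it through:
  pool = (2, 1, 1)
  proc-E: need (1, 0, 1) fits (2, 1, 1); releases (0, 1, 1), pool now (2, 2, 2)
  proc-C: need (2, 2, 2) fits (2, 2, 2); releases (1, 1, 2), pool now (3, 3, 4)
  proc-F: need (3, 2, 4) fits (3, 3, 4); releases (0, 2, 2), pool now (3, 5, 6)
  proc-B: need (3, 4, 2) fits (3, 5, 6); releases (1, 1, 1), pool now (4, 6, 7)
  proc-H: need (4, 5, 3) fits (4, 6, 7); releases (1, 1, 1), pool now (5, 7, 8)
  proc-A: need (4, 4, 7) fits (5, 7, 8); releases (1, 1, 0), pool now (6, 8, 8)
(3) Precisely 2 of the possible complete orderings are safe sequences.
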